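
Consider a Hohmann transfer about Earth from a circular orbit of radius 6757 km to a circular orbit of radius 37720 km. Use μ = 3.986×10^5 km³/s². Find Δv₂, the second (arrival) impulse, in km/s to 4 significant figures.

Transfer-ellipse semi-major axis a_t = (r₁ + r₂)/2 = (6757 + 37720)/2 = 22238.5 km.
On the circular orbit at r = 37720 km, v_c = √(μ/r) = 3.251 km/s.
Transfer-orbit speed at the same r (vis-viva, a = a_t): v_t = √[μ(2/r − 1/a_t)] = 1.792 km/s.
Δv₂ = |v_t − v_c| = |1.792 − 3.251| = 1.459 km/s.

Δv₂ = 1.459 km/s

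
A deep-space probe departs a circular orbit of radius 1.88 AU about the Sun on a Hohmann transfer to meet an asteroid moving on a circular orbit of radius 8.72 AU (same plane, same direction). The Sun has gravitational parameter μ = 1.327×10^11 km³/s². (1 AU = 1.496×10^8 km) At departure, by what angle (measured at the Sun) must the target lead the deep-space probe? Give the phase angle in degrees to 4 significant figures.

In km: r₁ = 1.88 × 1.496×10^8 = 2.81248×10^8 km; r₂ = 8.72 × 1.496×10^8 = 1.304512×10^9 km.
The Hohmann ellipse has a_t = (r₁ + r₂)/2 = 7.9288×10^8 km.
Transfer time t = π√(a_t³/μ) = 1.9254×10^8 s.
Target angular speed ω₂ = √(μ/r₂³) = 7.7315×10^-9 rad/s.
Angle swept by the target during transfer: ω₂·t = 1.4886 rad = 85.29°.
Arrival is 180° from departure on the ellipse, so φ = 180° − 85.29° = 94.71°.

φ = 94.71°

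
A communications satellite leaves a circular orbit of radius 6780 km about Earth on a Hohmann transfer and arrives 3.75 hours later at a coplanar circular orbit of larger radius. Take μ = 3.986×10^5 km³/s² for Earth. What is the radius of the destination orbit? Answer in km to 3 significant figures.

r₂ = 32100 km

Transfer time t = 3.75 hours = 13500 s, and t = π√(a_t³/μ).
So a_t = (μ t²/π²)^(1/3) = (3.986×10^5 × (13500)² / π²)^(1/3) = 19452 km.
Since a_t = (r₁ + r₂)/2, r₂ = 2a_t − r₁ = 2×19452 − 6780 = 32124 km.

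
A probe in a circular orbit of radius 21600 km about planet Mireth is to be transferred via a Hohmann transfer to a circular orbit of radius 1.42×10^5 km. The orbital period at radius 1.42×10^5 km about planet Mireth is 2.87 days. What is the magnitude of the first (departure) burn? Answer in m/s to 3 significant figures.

From Kepler's third law T² = 4π²r³/μ at r = 1.42×10^5 km, T = 2.87 days = 2.87 × 86400 s = 2.47968×10^5 s: μ = 4π²r³/T² = 1.83837×10^6 km³/s².
The Hohmann ellipse has a_t = (r₁ + r₂)/2 = 81800 km.
On the circular orbit at r = 21600 km, v_c = √(μ/r) = 9.22550 km/s.
Transfer-orbit speed at the same r (vis-viva, a = a_t): v_t = √[μ(2/r − 1/a_t)] = 12.1551 km/s.
Δv₁ = |v_t − v_c| = |12.1551 − 9.22550| = 2.930 km/s.

Δv₁ = 2930 m/s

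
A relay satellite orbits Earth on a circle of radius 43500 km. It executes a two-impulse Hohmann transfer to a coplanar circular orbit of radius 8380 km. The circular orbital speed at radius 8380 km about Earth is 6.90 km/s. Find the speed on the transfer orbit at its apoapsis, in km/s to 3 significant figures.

v = 1.72 km/s

From the circular-orbit relation v² = μ/r at r = 8380 km: μ = v²r = (6.90)² × 8380 = 3.98972×10^5 km³/s².
Semi-major axis of the transfer orbit: a_t = (43500 + 8380)/2 = 25940 km.
At apoapsis, r = 43500 km.
From the vis-viva equation, v = √[μ(2/r − 1/a_t)] = 1.721 km/s.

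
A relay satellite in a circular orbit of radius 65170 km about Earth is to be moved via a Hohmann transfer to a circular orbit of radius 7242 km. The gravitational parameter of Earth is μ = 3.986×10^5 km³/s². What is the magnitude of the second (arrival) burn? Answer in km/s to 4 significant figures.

Δv₂ = 2.535 km/s

Transfer-ellipse semi-major axis a_t = (r₁ + r₂)/2 = (65170 + 7242)/2 = 36206 km.
Circular speed at r = 7242 km: v_c = √(μ/r) = 7.41890 km/s.
Vis-viva on the transfer ellipse at r = 7242 km gives v_t = √[μ(2/r − 1/a_t)] = 9.95343 km/s.
Δv₂ = |v_t − v_c| = |9.95343 − 7.41890| = 2.535 km/s.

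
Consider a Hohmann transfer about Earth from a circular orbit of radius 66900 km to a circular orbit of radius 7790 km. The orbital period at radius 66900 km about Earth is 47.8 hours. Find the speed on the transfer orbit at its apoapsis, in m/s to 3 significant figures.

v = 1120 m/s

From Kepler's third law T² = 4π²r³/μ at r = 66900 km, T = 47.8 hours = 47.8 × 3600 s = 1.7208×10^5 s: μ = 4π²r³/T² = 3.99188×10^5 km³/s².
The Hohmann ellipse has a_t = (r₁ + r₂)/2 = 37345 km.
The apoapsis of the transfer ellipse is at r = 66900 km.
Vis-viva: v = √[μ(2/r − 1/a_t)] = √[3.99188×10^5 × (2/66900 − 1/37345)] = 1.116 km/s.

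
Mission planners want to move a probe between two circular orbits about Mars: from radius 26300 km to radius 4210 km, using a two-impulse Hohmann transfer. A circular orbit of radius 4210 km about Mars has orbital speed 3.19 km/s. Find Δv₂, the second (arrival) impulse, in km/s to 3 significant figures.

Δv₂ = 0.999 km/s

From the circular-orbit relation v² = μ/r at r = 4210 km: μ = v²r = (3.19)² × 4210 = 42841.4 km³/s².
Semi-major axis of the transfer orbit: a_t = (26300 + 4210)/2 = 15255 km.
Circular speed at r = 4210 km: v_c = √(μ/r) = 3.1900 km/s.
Vis-viva on the transfer ellipse at r = 4210 km gives v_t = √[μ(2/r − 1/a_t)] = 4.1885 km/s.
Δv₂ = |v_t − v_c| = |4.1885 − 3.1900| = 0.9985 km/s.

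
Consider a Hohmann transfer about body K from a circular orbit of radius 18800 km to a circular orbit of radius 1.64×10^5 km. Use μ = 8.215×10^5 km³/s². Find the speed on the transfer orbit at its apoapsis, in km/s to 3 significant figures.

v = 1.02 km/s

Semi-major axis of the transfer orbit: a_t = (18800 + 1.640×10^5)/2 = 91400 km.
The apoapsis of the transfer ellipse is at r = 1.640×10^5 km.
Vis-viva: v = √[μ(2/r − 1/a_t)] = √[8.215×10^5 × (2/1.640×10^5 − 1/91400)] = 1.015 km/s.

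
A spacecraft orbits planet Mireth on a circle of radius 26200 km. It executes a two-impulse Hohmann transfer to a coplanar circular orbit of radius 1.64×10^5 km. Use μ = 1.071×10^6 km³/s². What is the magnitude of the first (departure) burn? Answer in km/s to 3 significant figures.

Semi-major axis of the transfer orbit: a_t = (26200 + 1.640×10^5)/2 = 95100 km.
On the circular orbit at r = 26200 km, v_c = √(μ/r) = 6.394 km/s.
Transfer-orbit speed at the same r (vis-viva, a = a_t): v_t = √[μ(2/r − 1/a_t)] = 8.396 km/s.
Δv₁ = |v_t − v_c| = |8.396 − 6.394| = 2.002 km/s.

Δv₁ = 2.00 km/s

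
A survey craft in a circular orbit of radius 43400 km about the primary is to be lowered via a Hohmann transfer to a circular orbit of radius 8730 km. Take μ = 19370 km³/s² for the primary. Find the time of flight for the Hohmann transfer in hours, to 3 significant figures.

Semi-major axis of the transfer orbit: a_t = (43400 + 8730)/2 = 26065 km.
By Kepler's third law the transfer-orbit period is T = 2π√(a_t³/μ), so t = T/2 = 94990 s.
Converting: 94990 s ÷ 3600 s/hour = 26.4 hours.

t = 26.4 hours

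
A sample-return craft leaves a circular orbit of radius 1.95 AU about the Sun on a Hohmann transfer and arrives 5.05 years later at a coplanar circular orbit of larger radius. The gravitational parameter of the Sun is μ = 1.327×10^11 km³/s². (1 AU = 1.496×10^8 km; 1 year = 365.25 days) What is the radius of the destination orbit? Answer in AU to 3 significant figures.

In km: r₁ = 1.95 × 1.496×10^8 = 2.9172×10^8 km.
Transfer time t = 5.05 years × 365.25 × 86400 s = 1.5936588×10^8 s, and t = π√(a_t³/μ).
So a_t = (μ t²/π²)^(1/3) = (1.327×10^11 × (1.5936588×10^8)² / π²)^(1/3) = 6.9896×10^8 km.
Since a_t = (r₁ + r₂)/2, r₂ = 2a_t − r₁ = 2×6.9896×10^8 − 2.9172×10^8 = 1.1062×10^9 km.
In AU: r₂ = 1.1062×10^9 / 1.496×10^8 = 7.39 AU.

r₂ = 7.39 AU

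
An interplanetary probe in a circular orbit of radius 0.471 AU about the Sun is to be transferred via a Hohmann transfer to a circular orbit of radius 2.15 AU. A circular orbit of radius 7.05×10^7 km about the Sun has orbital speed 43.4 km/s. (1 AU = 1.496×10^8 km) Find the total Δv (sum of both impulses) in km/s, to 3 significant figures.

Δv = 20.3 km/s

From the circular-orbit relation v² = μ/r at r = 7.05×10^7 km: μ = v²r = (43.4)² × 7.05×10^7 = 1.32791×10^11 km³/s².
In km: r₁ = 0.471 × 1.496×10^8 = 7.04616×10^7 km; r₂ = 2.15 × 1.496×10^8 = 3.2164×10^8 km.
Transfer-ellipse semi-major axis a_t = (r₁ + r₂)/2 = (7.04616×10^7 + 3.2164×10^8)/2 = 1.960508×10^8 km.
At r₁ the circular-orbit speed is v₁ = √(μ/r₁) = 43.41 km/s.
On the transfer ellipse at r₁, vis-viva gives v_p = √[μ(2/r₁ − 1/a_t)] = 55.60 km/s.
First burn Δv₁ = |v_p − v₁| = 12.19 km/s.
At r₂, v₂ = √(μ/r₂) = 20.319 km/s.
Transfer-orbit speed at r₂: v_a = √[μ(2/r₂ − 1/a_t)] = 12.181 km/s.
Second burn Δv₂ = |v₂ − v_a| = 8.138 km/s.
Δv = Δv₁ + Δv₂ = 12.19 + 8.138 = 20.33 km/s.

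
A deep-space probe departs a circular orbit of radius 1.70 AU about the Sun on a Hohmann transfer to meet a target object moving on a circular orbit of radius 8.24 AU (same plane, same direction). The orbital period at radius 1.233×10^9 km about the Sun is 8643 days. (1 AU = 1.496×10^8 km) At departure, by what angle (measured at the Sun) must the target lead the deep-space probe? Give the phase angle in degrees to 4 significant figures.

φ = 95.68°

From Kepler's third law T² = 4π²r³/μ at r = 1.233×10^9 km, T = 8643 days = 8643 × 86400 s = 7.467552×10^8 s: μ = 4π²r³/T² = 1.32707×10^11 km³/s².
In km: r₁ = 1.70 × 1.496×10^8 = 2.5432×10^8 km; r₂ = 8.24 × 1.496×10^8 = 1.232704×10^9 km.
Transfer-ellipse semi-major axis a_t = (r₁ + r₂)/2 = (2.5432×10^8 + 1.232704×10^9)/2 = 7.43512×10^8 km.
Transfer time t = π√(a_t³/μ) = 1.7484×10^8 s.
The target's mean motion on its circular orbit is ω₂ = √(μ/r₂³) = 8.4170×10^-9 rad/s.
Angle swept by the target during transfer: ω₂·t = 1.4716 rad = 84.32°.
The deep-space probe traverses 180° on the transfer ellipse, so the target must lead by 180° − 84.32° = 95.68°.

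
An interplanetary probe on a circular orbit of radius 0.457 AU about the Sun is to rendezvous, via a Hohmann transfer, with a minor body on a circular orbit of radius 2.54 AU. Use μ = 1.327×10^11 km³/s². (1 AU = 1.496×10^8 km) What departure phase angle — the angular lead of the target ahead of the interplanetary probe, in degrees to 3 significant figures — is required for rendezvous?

φ = 98.4°

In km: r₁ = 0.457 × 1.496×10^8 = 6.83672×10^7 km; r₂ = 2.54 × 1.496×10^8 = 3.79984×10^8 km.
The Hohmann ellipse has a_t = (r₁ + r₂)/2 = 2.241756×10^8 km.
Transfer time t = π√(a_t³/μ) = 2.8947×10^7 s.
The target's mean motion on its circular orbit is ω₂ = √(μ/r₂³) = 4.9180×10^-8 rad/s.
Angle swept by the target during transfer: ω₂·t = 1.4236 rad = 81.57°.
Arrival is 180° from departure on the ellipse, so φ = 180° − 81.57° = 98.4°.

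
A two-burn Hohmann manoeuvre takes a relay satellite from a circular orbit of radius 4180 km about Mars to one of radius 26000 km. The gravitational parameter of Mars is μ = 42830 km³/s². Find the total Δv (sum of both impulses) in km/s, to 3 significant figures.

Semi-major axis of the transfer orbit: a_t = (4180 + 26000)/2 = 15090 km.
At r₁ the circular-orbit speed is v₁ = √(μ/r₁) = 3.201 km/s.
Transfer-orbit speed at r₁ (vis-viva): v_p = √[μ(2/r₁ − 1/a_t)] = 4.202 km/s.
First burn Δv₁ = |v_p − v₁| = 1.001 km/s.
Circular speed at r₂: v₂ = √(μ/r₂) = 1.2835 km/s.
Transfer-orbit speed at r₂: v_a = √[μ(2/r₂ − 1/a_t)] = 0.67551 km/s.
Second burn Δv₂ = |v₂ − v_a| = 0.6080 km/s.
Δv = Δv₁ + Δv₂ = 1.001 + 0.6080 = 1.609 km/s.

Δv = 1.61 km/s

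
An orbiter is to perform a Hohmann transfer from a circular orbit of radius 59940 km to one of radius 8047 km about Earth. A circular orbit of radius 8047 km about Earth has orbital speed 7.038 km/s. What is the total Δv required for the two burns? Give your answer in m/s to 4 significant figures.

From the circular-orbit relation v² = μ/r at r = 8047 km: μ = v²r = (7.038)² × 8047 = 3.98596×10^5 km³/s².
The Hohmann ellipse has a_t = (r₁ + r₂)/2 = 33993.5 km.
At r₁ the circular-orbit speed is v₁ = √(μ/r₁) = 2.579 km/s.
On the transfer ellipse at r₁, vis-viva gives v_a = √[μ(2/r₁ − 1/a_t)] = 1.255 km/s.
First burn Δv₁ = |v_a − v₁| = 1.324 km/s.
Circular speed at r₂: v₂ = √(μ/r₂) = 7.038 km/s.
Transfer-orbit speed at r₂: v_p = √[μ(2/r₂ − 1/a_t)] = 9.346 km/s.
Second burn Δv₂ = |v₂ − v_p| = 2.308 km/s.
Δv = Δv₁ + Δv₂ = 1.324 + 2.308 = 3.632 km/s.

Δv = 3632 m/s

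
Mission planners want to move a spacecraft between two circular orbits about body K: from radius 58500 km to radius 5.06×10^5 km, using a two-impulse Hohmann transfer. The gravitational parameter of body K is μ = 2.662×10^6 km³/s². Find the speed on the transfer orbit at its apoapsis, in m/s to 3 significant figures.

The Hohmann ellipse has a_t = (r₁ + r₂)/2 = 2.8225×10^5 km.
The apoapsis of the transfer ellipse is at r = 5.060×10^5 km.
Vis-viva: v = √[μ(2/r − 1/a_t)] = √[2.662×10^6 × (2/5.060×10^5 − 1/2.8225×10^5)] = 1.044 km/s.

v = 1040 m/s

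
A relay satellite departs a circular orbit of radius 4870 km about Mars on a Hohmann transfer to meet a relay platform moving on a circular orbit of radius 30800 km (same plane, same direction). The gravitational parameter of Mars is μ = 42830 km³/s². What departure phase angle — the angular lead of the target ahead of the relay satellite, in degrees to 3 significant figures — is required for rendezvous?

The Hohmann ellipse has a_t = (r₁ + r₂)/2 = 17835 km.
Transfer time t = π√(a_t³/μ) = 36156.4 s.
The target's mean motion on its circular orbit is ω₂ = √(μ/r₂³) = 3.82867×10^-5 rad/s.
Angle swept by the target during transfer: ω₂·t = 1.38431 rad = 79.32°.
Arrival is 180° from departure on the ellipse, so φ = 180° − 79.32° = 101°.

φ = 101°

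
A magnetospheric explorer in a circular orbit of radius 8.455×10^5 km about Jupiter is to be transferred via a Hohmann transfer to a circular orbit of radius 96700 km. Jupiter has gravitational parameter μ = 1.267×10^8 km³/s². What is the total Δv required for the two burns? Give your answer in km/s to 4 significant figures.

Semi-major axis of the transfer orbit: a_t = (8.455×10^5 + 96700)/2 = 4.711×10^5 km.
Circular speed at r₁: v₁ = √(μ/r₁) = √(1.267×10^8/8.455×10^5) = 12.2414 km/s.
Transfer-orbit speed at r₁ (vis-viva): v_a = √[μ(2/r₁ − 1/a_t)] = 5.54611 km/s.
First burn Δv₁ = |v_a − v₁| = 6.6953 km/s.
Circular speed at r₂: v₂ = √(μ/r₂) = 36.1972 km/s.
Transfer-orbit speed at r₂: v_p = √[μ(2/r₂ − 1/a_t)] = 48.4926 km/s.
Second burn Δv₂ = |v₂ − v_p| = 12.295 km/s.
Total Δv = Δv₁ + Δv₂ = 18.99 km/s.

Δv = 18.99 km/s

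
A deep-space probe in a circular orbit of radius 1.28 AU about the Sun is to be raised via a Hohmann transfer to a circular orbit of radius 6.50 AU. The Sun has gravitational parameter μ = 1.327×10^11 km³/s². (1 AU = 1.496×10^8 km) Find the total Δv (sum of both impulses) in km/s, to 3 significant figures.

Δv = 12.7 km/s

In km: r₁ = 1.28 × 1.496×10^8 = 1.91488×10^8 km; r₂ = 6.50 × 1.496×10^8 = 9.724×10^8 km.
The Hohmann ellipse has a_t = (r₁ + r₂)/2 = 5.81944×10^8 km.
Circular speed at r₁: v₁ = √(μ/r₁) = √(1.327×10^11/1.91488×10^8) = 26.325 km/s.
Transfer-orbit speed at r₁ (vis-viva): v_p = √[μ(2/r₁ − 1/a_t)] = 34.029 km/s.
First burn Δv₁ = |v_p − v₁| = 7.7040 km/s.
At r₂, v₂ = √(μ/r₂) = 11.68189 km/s.
Transfer-orbit speed at r₂: v_a = √[μ(2/r₂ − 1/a_t)] = 6.701055 km/s.
Second burn Δv₂ = |v₂ − v_a| = 4.9808 km/s.
Total Δv = Δv₁ + Δv₂ = 12.68 km/s.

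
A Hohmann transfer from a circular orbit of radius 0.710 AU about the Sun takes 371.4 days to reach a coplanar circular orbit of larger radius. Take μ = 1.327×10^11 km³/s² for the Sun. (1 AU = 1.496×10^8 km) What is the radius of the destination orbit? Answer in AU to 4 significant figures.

In km: r₁ = 0.710 × 1.496×10^8 = 1.06216×10^8 km.
Transfer time t = 371.4 days = 3.208896×10^7 s, and t = π√(a_t³/μ).
So a_t = (μ t²/π²)^(1/3) = (1.327×10^11 × (3.208896×10^7)² / π²)^(1/3) = 2.4012×10^8 km.
Since a_t = (r₁ + r₂)/2, r₂ = 2a_t − r₁ = 2×2.4012×10^8 − 1.06216×10^8 = 3.74024×10^8 km.
In AU: r₂ = 3.74024×10^8 / 1.496×10^8 = 2.500 AU.

r₂ = 2.500 AU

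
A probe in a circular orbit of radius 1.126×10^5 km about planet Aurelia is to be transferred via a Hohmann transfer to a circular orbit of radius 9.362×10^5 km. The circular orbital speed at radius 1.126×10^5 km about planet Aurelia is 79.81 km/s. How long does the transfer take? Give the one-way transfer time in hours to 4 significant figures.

From the circular-orbit relation v² = μ/r at r = 1.126×10^5 km: μ = v²r = (79.81)² × 1.126×10^5 = 7.17221×10^8 km³/s².
Semi-major axis of the transfer orbit: a_t = (1.126×10^5 + 9.362×10^5)/2 = 5.244×10^5 km.
Half the transfer-orbit period gives t = π√(a_t³/μ) = 44547 s.
Converting: 44547 s ÷ 3600 s/hour = 12.37 hours.

t = 12.37 hours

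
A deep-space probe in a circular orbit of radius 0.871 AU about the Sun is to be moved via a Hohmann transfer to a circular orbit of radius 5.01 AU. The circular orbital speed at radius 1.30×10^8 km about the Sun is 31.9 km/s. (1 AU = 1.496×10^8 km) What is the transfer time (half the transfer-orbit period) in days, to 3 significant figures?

From the circular-orbit relation v² = μ/r at r = 1.30×10^8 km: μ = v²r = (31.9)² × 1.30×10^8 = 1.32289×10^11 km³/s².
In km: r₁ = 0.871 × 1.496×10^8 = 1.303016×10^8 km; r₂ = 5.01 × 1.496×10^8 = 7.49496×10^8 km.
Transfer-ellipse semi-major axis a_t = (r₁ + r₂)/2 = (1.303016×10^8 + 7.49496×10^8)/2 = 4.398988×10^8 km.
Transfer time t = π√(a_t³/μ) = π√((4.398988×10^8)³ / 1.32289×10^11) = 7.969×10^7 s.
Converting: 7.969×10^7 s ÷ 86400 s/day = 922 days.

t = 922 days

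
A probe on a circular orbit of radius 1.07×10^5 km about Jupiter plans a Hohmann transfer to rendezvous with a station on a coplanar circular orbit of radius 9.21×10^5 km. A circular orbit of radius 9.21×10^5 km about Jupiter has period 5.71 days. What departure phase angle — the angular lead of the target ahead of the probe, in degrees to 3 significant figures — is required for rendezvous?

φ = 105°

From Kepler's third law T² = 4π²r³/μ at r = 9.21×10^5 km, T = 5.71 days = 5.71 × 86400 s = 4.93344×10^5 s: μ = 4π²r³/T² = 1.26718×10^8 km³/s².
Semi-major axis of the transfer orbit: a_t = (1.070×10^5 + 9.210×10^5)/2 = 5.140×10^5 km.
Transfer time t = π√(a_t³/μ) = 1.0284×10^5 s.
Target angular speed ω₂ = √(μ/r₂³) = 1.2736×10^-5 rad/s.
Angle swept by the target during transfer: ω₂·t = 1.3098 rad = 75.05°.
The probe traverses 180° on the transfer ellipse, so the target must lead by 180° − 75.05° = 105°.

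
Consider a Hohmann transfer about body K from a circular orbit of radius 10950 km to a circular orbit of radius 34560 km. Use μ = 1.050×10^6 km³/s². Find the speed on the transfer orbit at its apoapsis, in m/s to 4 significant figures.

v = 3824 m/s

Transfer-ellipse semi-major axis a_t = (r₁ + r₂)/2 = (10950 + 34560)/2 = 22755 km.
The apoapsis of the transfer ellipse is at r = 34560 km.
Applying v² = μ(2/r − 1/a_t): v = 3.824 km/s.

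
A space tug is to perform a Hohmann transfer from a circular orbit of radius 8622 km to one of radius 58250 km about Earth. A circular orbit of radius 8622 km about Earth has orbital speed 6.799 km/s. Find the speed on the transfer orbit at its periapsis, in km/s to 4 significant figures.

From the circular-orbit relation v² = μ/r at r = 8622 km: μ = v²r = (6.799)² × 8622 = 3.98564×10^5 km³/s².
Semi-major axis of the transfer orbit: a_t = (8622 + 58250)/2 = 33436 km.
At periapsis, r = 8622 km.
From the vis-viva equation, v = √[μ(2/r − 1/a_t)] = 8.974 km/s.

v = 8.974 km/s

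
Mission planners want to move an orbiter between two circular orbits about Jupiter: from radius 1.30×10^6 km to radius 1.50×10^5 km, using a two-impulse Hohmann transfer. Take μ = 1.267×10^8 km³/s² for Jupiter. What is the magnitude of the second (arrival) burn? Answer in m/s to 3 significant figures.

Semi-major axis of the transfer orbit: a_t = (1.300×10^6 + 1.500×10^5)/2 = 7.250×10^5 km.
On the circular orbit at r = 1.500×10^5 km, v_c = √(μ/r) = 29.0631 km/s.
Vis-viva on the transfer ellipse at r = 1.500×10^5 km gives v_t = √[μ(2/r − 1/a_t)] = 38.9175 km/s.
Δv₂ = |v_t − v_c| = |38.9175 − 29.0631| = 9.854 km/s.

Δv₂ = 9850 m/s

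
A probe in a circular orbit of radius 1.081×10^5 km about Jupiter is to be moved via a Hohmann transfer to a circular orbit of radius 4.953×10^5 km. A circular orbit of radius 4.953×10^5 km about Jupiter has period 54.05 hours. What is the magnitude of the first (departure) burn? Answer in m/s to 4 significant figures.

From Kepler's third law T² = 4π²r³/μ at r = 4.953×10^5 km, T = 54.05 hours = 54.05 × 3600 s = 1.9458×10^5 s: μ = 4π²r³/T² = 1.26698×10^8 km³/s².
Semi-major axis of the transfer orbit: a_t = (1.081×10^5 + 4.953×10^5)/2 = 3.017×10^5 km.
Circular speed at r = 1.081×10^5 km: v_c = √(μ/r) = 34.235 km/s.
Vis-viva on the transfer ellipse at r = 1.081×10^5 km gives v_t = √[μ(2/r − 1/a_t)] = 43.865 km/s.
Δv₁ = |v_t − v_c| = |43.865 − 34.235| = 9.630 km/s.

Δv₁ = 9630 m/s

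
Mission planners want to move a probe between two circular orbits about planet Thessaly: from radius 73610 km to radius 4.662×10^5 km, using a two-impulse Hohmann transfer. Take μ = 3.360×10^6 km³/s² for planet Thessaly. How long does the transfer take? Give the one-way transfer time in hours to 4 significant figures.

The Hohmann ellipse has a_t = (r₁ + r₂)/2 = 2.69905×10^5 km.
Half the transfer-orbit period gives t = π√(a_t³/μ) = 2.4032×10^5 s.
Converting: 2.4032×10^5 s ÷ 3600 s/hour = 66.76 hours.

t = 66.76 hours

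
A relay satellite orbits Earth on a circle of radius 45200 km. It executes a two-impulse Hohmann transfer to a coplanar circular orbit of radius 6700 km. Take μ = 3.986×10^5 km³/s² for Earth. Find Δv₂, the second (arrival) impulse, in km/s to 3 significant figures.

The Hohmann ellipse has a_t = (r₁ + r₂)/2 = 25950 km.
On the circular orbit at r = 6700 km, v_c = √(μ/r) = 7.71314 km/s.
Vis-viva on the transfer ellipse at r = 6700 km gives v_t = √[μ(2/r − 1/a_t)] = 10.1796 km/s.
Δv₂ = |v_t − v_c| = |10.1796 − 7.71314| = 2.466 km/s.

Δv₂ = 2.47 km/s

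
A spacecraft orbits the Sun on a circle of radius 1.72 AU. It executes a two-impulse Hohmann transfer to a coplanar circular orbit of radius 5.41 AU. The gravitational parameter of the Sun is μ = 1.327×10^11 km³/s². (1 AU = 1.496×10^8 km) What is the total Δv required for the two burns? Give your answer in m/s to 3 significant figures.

Δv = 9180 m/s

In km: r₁ = 1.72 × 1.496×10^8 = 2.57312×10^8 km; r₂ = 5.41 × 1.496×10^8 = 8.09336×10^8 km.
Transfer-ellipse semi-major axis a_t = (r₁ + r₂)/2 = (2.57312×10^8 + 8.09336×10^8)/2 = 5.33324×10^8 km.
Circular speed at r₁: v₁ = √(μ/r₁) = √(1.327×10^11/2.57312×10^8) = 22.70939 km/s.
On the transfer ellipse at r₁, vis-viva gives v_p = √[μ(2/r₁ − 1/a_t)] = 27.97527 km/s.
First burn Δv₁ = |v_p − v₁| = 5.26588 km/s.
Circular speed at r₂: v₂ = √(μ/r₂) = 12.80475 km/s.
Transfer-orbit speed at r₂: v_a = √[μ(2/r₂ − 1/a_t)] = 8.894171 km/s.
Second burn Δv₂ = |v₂ − v_a| = 3.91058 km/s.
Total Δv = Δv₁ + Δv₂ = 9.176 km/s.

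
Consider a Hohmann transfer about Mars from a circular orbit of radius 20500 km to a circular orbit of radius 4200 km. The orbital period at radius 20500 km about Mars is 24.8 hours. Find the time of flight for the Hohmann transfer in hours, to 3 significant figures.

t = 5.80 hours

From Kepler's third law T² = 4π²r³/μ at r = 20500 km, T = 24.8 hours = 24.8 × 3600 s = 89280 s: μ = 4π²r³/T² = 42669.0 km³/s².
The Hohmann ellipse has a_t = (r₁ + r₂)/2 = 12350 km.
Half the transfer-orbit period gives t = π√(a_t³/μ) = 20870 s.
Converting: 20870 s ÷ 3600 s/hour = 5.80 hours.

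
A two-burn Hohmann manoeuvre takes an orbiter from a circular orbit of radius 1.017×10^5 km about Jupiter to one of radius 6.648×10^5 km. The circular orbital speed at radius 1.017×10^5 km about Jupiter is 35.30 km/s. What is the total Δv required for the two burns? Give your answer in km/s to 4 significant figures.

From the circular-orbit relation v² = μ/r at r = 1.017×10^5 km: μ = v²r = (35.30)² × 1.017×10^5 = 1.26727×10^8 km³/s².
The Hohmann ellipse has a_t = (r₁ + r₂)/2 = 3.8325×10^5 km.
At r₁ the circular-orbit speed is v₁ = √(μ/r₁) = 35.300 km/s.
Transfer-orbit speed at r₁ (vis-viva equation): v_p = √[μ(2/r₁ − 1/a_t)] = 46.492 km/s.
First burn Δv₁ = |v_p − v₁| = 11.192 km/s.
Circular speed at r₂: v₂ = √(μ/r₂) = 13.8067 km/s.
Transfer-orbit speed at r₂: v_a = √[μ(2/r₂ − 1/a_t)] = 7.11228 km/s.
Second burn Δv₂ = |v₂ − v_a| = 6.6944 km/s.
Total Δv = Δv₁ + Δv₂ = 17.89 km/s.

Δv = 17.89 km/s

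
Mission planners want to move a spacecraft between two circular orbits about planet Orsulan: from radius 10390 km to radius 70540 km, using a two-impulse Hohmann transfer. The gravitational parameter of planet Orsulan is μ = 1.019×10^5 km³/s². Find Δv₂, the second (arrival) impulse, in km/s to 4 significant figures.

Semi-major axis of the transfer orbit: a_t = (10390 + 70540)/2 = 40465 km.
Circular speed at r = 70540 km: v_c = √(μ/r) = 1.2019 km/s.
Vis-viva on the transfer ellipse at r = 70540 km gives v_t = √[μ(2/r − 1/a_t)] = 0.60903 km/s.
Δv₂ = |v_t − v_c| = |0.60903 − 1.2019| = 0.5929 km/s.

Δv₂ = 0.5929 km/s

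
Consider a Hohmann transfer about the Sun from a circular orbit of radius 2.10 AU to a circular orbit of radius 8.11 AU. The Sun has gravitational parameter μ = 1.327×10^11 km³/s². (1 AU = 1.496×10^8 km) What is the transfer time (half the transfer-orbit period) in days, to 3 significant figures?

In km: r₁ = 2.10 × 1.496×10^8 = 3.1416×10^8 km; r₂ = 8.11 × 1.496×10^8 = 1.213256×10^9 km.
Transfer-ellipse semi-major axis a_t = (r₁ + r₂)/2 = (3.1416×10^8 + 1.213256×10^9)/2 = 7.63708×10^8 km.
Transfer time t = π√(a_t³/μ) = π√((7.63708×10^8)³ / 1.327×10^11) = 1.820×10^8 s.
Converting: 1.820×10^8 s ÷ 86400 s/day = 2110 days.

t = 2110 days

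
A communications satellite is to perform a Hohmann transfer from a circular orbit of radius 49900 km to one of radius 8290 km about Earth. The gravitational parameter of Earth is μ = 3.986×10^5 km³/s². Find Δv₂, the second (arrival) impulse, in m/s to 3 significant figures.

Δv₂ = 2150 m/s

Semi-major axis of the transfer orbit: a_t = (49900 + 8290)/2 = 29095 km.
Circular speed at r = 8290 km: v_c = √(μ/r) = 6.934 km/s.
Vis-viva on the transfer ellipse at r = 8290 km gives v_t = √[μ(2/r − 1/a_t)] = 9.081 km/s.
Δv₂ = |v_t − v_c| = |9.081 − 6.934| = 2.147 km/s.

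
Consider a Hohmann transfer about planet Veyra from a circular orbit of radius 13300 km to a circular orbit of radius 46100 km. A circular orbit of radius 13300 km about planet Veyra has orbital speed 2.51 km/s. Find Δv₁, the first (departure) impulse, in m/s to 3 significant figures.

From the circular-orbit relation v² = μ/r at r = 13300 km: μ = v²r = (2.51)² × 13300 = 83791.3 km³/s².
Transfer-ellipse semi-major axis a_t = (r₁ + r₂)/2 = (13300 + 46100)/2 = 29700 km.
On the circular orbit at r = 13300 km, v_c = √(μ/r) = 2.5100 km/s.
Vis-viva on the transfer ellipse at r = 13300 km gives v_t = √[μ(2/r − 1/a_t)] = 3.1271 km/s.
Δv₁ = |v_t − v_c| = |3.1271 − 2.5100| = 0.6171 km/s.

Δv₁ = 617 m/s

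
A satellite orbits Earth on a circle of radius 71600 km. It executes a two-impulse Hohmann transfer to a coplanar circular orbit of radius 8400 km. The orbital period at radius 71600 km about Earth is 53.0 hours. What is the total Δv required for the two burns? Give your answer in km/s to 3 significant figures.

Δv = 3.60 km/s

From Kepler's third law T² = 4π²r³/μ at r = 71600 km, T = 53.0 hours = 53.0 × 3600 s = 1.908×10^5 s: μ = 4π²r³/T² = 3.98054×10^5 km³/s².
Semi-major axis of the transfer orbit: a_t = (71600 + 8400)/2 = 40000 km.
At r₁ the circular-orbit speed is v₁ = √(μ/r₁) = 2.3578 km/s.
On the transfer ellipse at r₁, v² = μ(2/r − 1/a) gives v_a = √[μ(2/r₁ − 1/a_t)] = 1.0805 km/s.
First burn Δv₁ = |v_a − v₁| = 1.277 km/s.
Circular speed at r₂: v₂ = √(μ/r₂) = 6.884 km/s.
Transfer-orbit speed at r₂: v_p = √[μ(2/r₂ − 1/a_t)] = 9.210 km/s.
Second burn Δv₂ = |v₂ − v_p| = 2.326 km/s.
Δv = Δv₁ + Δv₂ = 1.277 + 2.326 = 3.603 km/s.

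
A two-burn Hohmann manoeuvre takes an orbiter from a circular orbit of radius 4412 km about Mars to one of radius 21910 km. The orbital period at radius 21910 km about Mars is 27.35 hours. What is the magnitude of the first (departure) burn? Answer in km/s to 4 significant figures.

Δv₁ = 0.9044 km/s

From Kepler's third law T² = 4π²r³/μ at r = 21910 km, T = 27.35 hours = 27.35 × 3600 s = 98460 s: μ = 4π²r³/T² = 42831.9 km³/s².
The Hohmann ellipse has a_t = (r₁ + r₂)/2 = 13161 km.
On the circular orbit at r = 4412 km, v_c = √(μ/r) = 3.1158 km/s.
Transfer-orbit speed at the same r (vis-viva, a = a_t): v_t = √[μ(2/r − 1/a_t)] = 4.0202 km/s.
Δv₁ = |v_t − v_c| = |4.0202 − 3.1158| = 0.9044 km/s.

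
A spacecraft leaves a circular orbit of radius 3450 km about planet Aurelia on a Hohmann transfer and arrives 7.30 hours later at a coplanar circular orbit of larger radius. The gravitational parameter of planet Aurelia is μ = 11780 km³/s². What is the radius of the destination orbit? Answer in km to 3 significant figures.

Transfer time t = 7.30 hours = 26280 s, and t = π√(a_t³/μ).
So a_t = (μ t²/π²)^(1/3) = (11780 × (26280)² / π²)^(1/3) = 9376.3 km.
Since a_t = (r₁ + r₂)/2, r₂ = 2a_t − r₁ = 2×9376.3 − 3450 = 15302.6 km.

r₂ = 15300 km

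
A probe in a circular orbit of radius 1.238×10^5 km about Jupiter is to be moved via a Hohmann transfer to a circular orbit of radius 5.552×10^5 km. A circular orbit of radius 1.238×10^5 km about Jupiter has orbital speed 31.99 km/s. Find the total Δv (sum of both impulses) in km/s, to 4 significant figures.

Δv = 14.90 km/s

From the circular-orbit relation v² = μ/r at r = 1.238×10^5 km: μ = v²r = (31.99)² × 1.238×10^5 = 1.26692×10^8 km³/s².
The Hohmann ellipse has a_t = (r₁ + r₂)/2 = 3.395×10^5 km.
Circular speed at r₁: v₁ = √(μ/r₁) = √(1.26692×10^8/1.238×10^5) = 31.990 km/s.
On the transfer ellipse at r₁, vis-viva gives v_p = √[μ(2/r₁ − 1/a_t)] = 40.909 km/s.
First burn Δv₁ = |v_p − v₁| = 8.919 km/s.
At r₂, v₂ = √(μ/r₂) = 15.106 km/s.
Transfer-orbit speed at r₂: v_a = √[μ(2/r₂ − 1/a_t)] = 9.1220 km/s.
Second burn Δv₂ = |v₂ − v_a| = 5.984 km/s.
Total Δv = Δv₁ + Δv₂ = 14.90 km/s.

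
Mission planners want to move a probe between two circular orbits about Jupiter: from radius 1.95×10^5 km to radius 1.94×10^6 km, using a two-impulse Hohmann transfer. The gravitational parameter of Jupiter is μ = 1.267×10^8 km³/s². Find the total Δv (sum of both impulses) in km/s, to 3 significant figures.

The Hohmann ellipse has a_t = (r₁ + r₂)/2 = 1.0675×10^6 km.
Circular speed at r₁: v₁ = √(μ/r₁) = √(1.267×10^8/1.950×10^5) = 25.490 km/s.
Transfer-orbit speed at r₁ (vis-viva): v_p = √[μ(2/r₁ − 1/a_t)] = 34.363 km/s.
First burn Δv₁ = |v_p − v₁| = 8.873 km/s.
At r₂, v₂ = √(μ/r₂) = 8.081 km/s.
Transfer-orbit speed at r₂: v_a = √[μ(2/r₂ − 1/a_t)] = 3.454 km/s.
Second burn Δv₂ = |v₂ − v_a| = 4.627 km/s.
Total Δv = Δv₁ + Δv₂ = 13.50 km/s.

Δv = 13.5 km/s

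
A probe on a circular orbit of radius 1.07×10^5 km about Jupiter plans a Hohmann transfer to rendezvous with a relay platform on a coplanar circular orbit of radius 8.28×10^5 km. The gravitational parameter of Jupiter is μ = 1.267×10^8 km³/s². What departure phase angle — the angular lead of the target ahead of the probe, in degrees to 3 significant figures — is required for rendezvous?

Transfer-ellipse semi-major axis a_t = (r₁ + r₂)/2 = (1.070×10^5 + 8.280×10^5)/2 = 4.675×10^5 km.
Transfer time t = π√(a_t³/μ) = 89214.20 s.
The target's mean motion on its circular orbit is ω₂ = √(μ/r₂³) = 1.493973×10^-5 rad/s.
Angle swept by the target during transfer: ω₂·t = 1.33284 rad = 76.37°.
Arrival is 180° from departure on the ellipse, so φ = 180° − 76.37° = 104°.

φ = 104°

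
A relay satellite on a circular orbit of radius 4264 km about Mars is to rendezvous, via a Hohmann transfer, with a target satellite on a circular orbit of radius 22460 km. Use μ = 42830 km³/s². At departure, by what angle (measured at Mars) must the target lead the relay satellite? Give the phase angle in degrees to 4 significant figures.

Transfer-ellipse semi-major axis a_t = (r₁ + r₂)/2 = (4264 + 22460)/2 = 13362 km.
The half-period of the transfer ellipse is t = π√(a_t³/μ) = 23447 s.
Target angular speed ω₂ = √(μ/r₂³) = 6.1484×10^-5 rad/s.
Angle swept by the target during transfer: ω₂·t = 1.4416 rad = 82.60°.
The relay satellite traverses 180° on the transfer ellipse, so the target must lead by 180° − 82.60° = 97.40°.

φ = 97.40°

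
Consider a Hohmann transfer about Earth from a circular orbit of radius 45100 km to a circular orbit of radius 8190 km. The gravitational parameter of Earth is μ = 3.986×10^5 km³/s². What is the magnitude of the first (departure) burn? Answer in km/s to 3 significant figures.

Δv₁ = 1.32 km/s

Transfer-ellipse semi-major axis a_t = (r₁ + r₂)/2 = (45100 + 8190)/2 = 26645 km.
Circular speed at r = 45100 km: v_c = √(μ/r) = 2.973 km/s.
Vis-viva on the transfer ellipse at r = 45100 km gives v_t = √[μ(2/r − 1/a_t)] = 1.648 km/s.
Δv₁ = |v_t − v_c| = |1.648 − 2.973| = 1.325 km/s.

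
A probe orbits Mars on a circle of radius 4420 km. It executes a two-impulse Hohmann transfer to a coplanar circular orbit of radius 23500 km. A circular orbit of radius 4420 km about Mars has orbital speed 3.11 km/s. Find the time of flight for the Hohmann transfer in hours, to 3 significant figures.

From the circular-orbit relation v² = μ/r at r = 4420 km: μ = v²r = (3.11)² × 4420 = 42750.7 km³/s².
Transfer-ellipse semi-major axis a_t = (r₁ + r₂)/2 = (4420 + 23500)/2 = 13960 km.
By Kepler's third law the transfer-orbit period is T = 2π√(a_t³/μ), so t = T/2 = 25060 s.
Converting: 25060 s ÷ 3600 s/hour = 6.96 hours.

t = 6.96 hours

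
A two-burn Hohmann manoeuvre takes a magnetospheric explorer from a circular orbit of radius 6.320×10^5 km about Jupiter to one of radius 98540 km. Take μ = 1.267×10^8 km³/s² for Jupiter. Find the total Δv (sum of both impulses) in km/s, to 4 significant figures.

Δv = 18.11 km/s

Semi-major axis of the transfer orbit: a_t = (6.320×10^5 + 98540)/2 = 3.6527×10^5 km.
At r₁ the circular-orbit speed is v₁ = √(μ/r₁) = 14.1589 km/s.
On the transfer ellipse at r₁, v² = μ(2/r − 1/a) gives v_a = √[μ(2/r₁ − 1/a_t)] = 7.35409 km/s.
First burn Δv₁ = |v_a − v₁| = 6.8048 km/s.
Circular speed at r₂: v₂ = √(μ/r₂) = 35.8577 km/s.
Transfer-orbit speed at r₂: v_p = √[μ(2/r₂ − 1/a_t)] = 47.1665 km/s.
Second burn Δv₂ = |v₂ − v_p| = 11.309 km/s.
Δv = Δv₁ + Δv₂ = 6.8048 + 11.309 = 18.11 km/s.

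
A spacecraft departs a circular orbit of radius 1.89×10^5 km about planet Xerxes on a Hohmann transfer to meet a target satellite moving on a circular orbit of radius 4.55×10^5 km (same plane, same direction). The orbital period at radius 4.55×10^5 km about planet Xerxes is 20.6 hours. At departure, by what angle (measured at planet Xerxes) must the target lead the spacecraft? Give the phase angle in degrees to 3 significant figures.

From Kepler's third law T² = 4π²r³/μ at r = 4.55×10^5 km, T = 20.6 hours = 20.6 × 3600 s = 74160 s: μ = 4π²r³/T² = 6.76168×10^8 km³/s².
The Hohmann ellipse has a_t = (r₁ + r₂)/2 = 3.220×10^5 km.
Transfer time t = π√(a_t³/μ) = 22075 s.
Target angular speed ω₂ = √(μ/r₂³) = 8.4725×10^-5 rad/s.
Angle swept by the target during transfer: ω₂·t = 1.8703 rad = 107.2°.
Arrival is 180° from departure on the ellipse, so φ = 180° − 107.2° = 72.8°.

φ = 72.8°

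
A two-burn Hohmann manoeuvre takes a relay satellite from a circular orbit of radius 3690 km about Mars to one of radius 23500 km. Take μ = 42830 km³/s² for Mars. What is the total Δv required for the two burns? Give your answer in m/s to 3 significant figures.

Semi-major axis of the transfer orbit: a_t = (3690 + 23500)/2 = 13595 km.
At r₁ the circular-orbit speed is v₁ = √(μ/r₁) = 3.407 km/s.
Transfer-orbit speed at r₁ (vis-viva): v_p = √[μ(2/r₁ − 1/a_t)] = 4.479 km/s.
First burn Δv₁ = |v_p − v₁| = 1.072 km/s.
At r₂, v₂ = √(μ/r₂) = 1.350 km/s.
Transfer-orbit speed at r₂: v_a = √[μ(2/r₂ − 1/a_t)] = 0.7033 km/s.
Second burn Δv₂ = |v₂ − v_a| = 0.6467 km/s.
Δv = Δv₁ + Δv₂ = 1.072 + 0.6467 = 1.719 km/s.

Δv = 1720 m/s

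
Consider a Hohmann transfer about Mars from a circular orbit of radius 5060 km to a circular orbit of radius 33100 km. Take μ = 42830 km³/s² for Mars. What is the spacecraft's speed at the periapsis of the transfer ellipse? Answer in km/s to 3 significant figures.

v = 3.83 km/s

Transfer-ellipse semi-major axis a_t = (r₁ + r₂)/2 = (5060 + 33100)/2 = 19080 km.
The periapsis of the transfer ellipse is at r = 5060 km.
Vis-viva: v = √[μ(2/r − 1/a_t)] = √[42830 × (2/5060 − 1/19080)] = 3.832 km/s.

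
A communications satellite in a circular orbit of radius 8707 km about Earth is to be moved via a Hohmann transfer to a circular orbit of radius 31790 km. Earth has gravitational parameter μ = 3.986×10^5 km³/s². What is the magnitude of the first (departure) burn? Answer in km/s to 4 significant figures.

Δv₁ = 1.712 km/s

Semi-major axis of the transfer orbit: a_t = (8707 + 31790)/2 = 20248.5 km.
Circular speed at r = 8707 km: v_c = √(μ/r) = 6.766 km/s.
Transfer-orbit speed at the same r (vis-viva, a = a_t): v_t = √[μ(2/r − 1/a_t)] = 8.478 km/s.
Δv₁ = |v_t − v_c| = |8.478 − 6.766| = 1.712 km/s.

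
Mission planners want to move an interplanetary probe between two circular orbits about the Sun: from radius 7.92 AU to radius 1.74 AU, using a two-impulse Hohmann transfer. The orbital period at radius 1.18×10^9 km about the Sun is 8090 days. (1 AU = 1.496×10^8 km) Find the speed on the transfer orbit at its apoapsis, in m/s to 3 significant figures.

From Kepler's third law T² = 4π²r³/μ at r = 1.18×10^9 km, T = 8090 days = 8090 × 86400 s = 6.98976×10^8 s: μ = 4π²r³/T² = 1.32764×10^11 km³/s².
In km: r₁ = 7.92 × 1.496×10^8 = 1.184832×10^9 km; r₂ = 1.74 × 1.496×10^8 = 2.60304×10^8 km.
Transfer-ellipse semi-major axis a_t = (r₁ + r₂)/2 = (1.184832×10^9 + 2.60304×10^8)/2 = 7.22568×10^8 km.
At apoapsis, r = 1.184832×10^9 km.
Applying v² = μ(2/r − 1/a_t): v = 6.354 km/s.

v = 6350 m/s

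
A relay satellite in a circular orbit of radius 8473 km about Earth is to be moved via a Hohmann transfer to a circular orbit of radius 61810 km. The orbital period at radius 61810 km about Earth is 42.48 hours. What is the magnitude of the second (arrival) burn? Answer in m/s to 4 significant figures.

Δv₂ = 1293 m/s

From Kepler's third law T² = 4π²r³/μ at r = 61810 km, T = 42.48 hours = 42.48 × 3600 s = 1.52928×10^5 s: μ = 4π²r³/T² = 3.98623×10^5 km³/s².
The Hohmann ellipse has a_t = (r₁ + r₂)/2 = 35141.5 km.
Circular speed at r = 61810 km: v_c = √(μ/r) = 2.540 km/s.
Transfer-orbit speed at the same r (vis-viva, a = a_t): v_t = √[μ(2/r − 1/a_t)] = 1.247 km/s.
Δv₂ = |v_t − v_c| = |1.247 − 2.540| = 1.293 km/s.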